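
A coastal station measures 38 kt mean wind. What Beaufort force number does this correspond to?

38 kt lies in the Beaufort 8 band (gale, 34–40 kt).

Beaufort force 8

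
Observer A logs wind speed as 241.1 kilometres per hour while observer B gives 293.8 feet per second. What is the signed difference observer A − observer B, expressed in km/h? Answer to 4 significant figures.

-81.28 km/h

observer B: 293.8 ft/s = 322.3809 km/h.
Difference: 241.1000 − 322.3809 = -81.28 km/h.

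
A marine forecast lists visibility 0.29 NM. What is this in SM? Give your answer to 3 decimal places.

1 nmi = 1.15078 SM, so 0.29 × 1.15078 = 0.334 SM.

0.334 SM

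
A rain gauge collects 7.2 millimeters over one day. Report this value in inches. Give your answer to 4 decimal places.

1 mm = 0.0393701 in, so 7.2 × 0.0393701 = 0.2835 in.

0.2835 in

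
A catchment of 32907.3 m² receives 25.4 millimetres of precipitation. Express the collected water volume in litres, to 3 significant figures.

1 mm over 1 m² is 1 L, so volume = 25.4 × 32907.3 = 835845.42 L ≈ 836000 L.

836000 litres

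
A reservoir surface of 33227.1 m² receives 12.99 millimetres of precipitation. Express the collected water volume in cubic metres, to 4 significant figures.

1 mm over 1 m² is 1 L, so volume = 12.99 × 33227.1 = 431620.03 L = 431.6 m³.

431.6 cubic metres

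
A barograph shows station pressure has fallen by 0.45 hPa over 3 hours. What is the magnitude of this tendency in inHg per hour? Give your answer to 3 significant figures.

0.45 hPa / 3 h × 0.02953 inHg/hPa = 0.00443 inHg/h.

0.00443 inHg per hour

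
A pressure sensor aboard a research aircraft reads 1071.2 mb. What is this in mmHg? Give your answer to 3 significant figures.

1 mb = 0.750062 mmHg, so 1071.2 × 0.750062 = 803 mmHg.

803 mmHg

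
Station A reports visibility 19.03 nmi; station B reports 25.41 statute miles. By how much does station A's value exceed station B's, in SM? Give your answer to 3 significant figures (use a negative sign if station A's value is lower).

station A: 19.03 nmi = 21.8993 SM.
Difference: 21.8993 − 25.4100 = -3.51 SM.

-3.51 SM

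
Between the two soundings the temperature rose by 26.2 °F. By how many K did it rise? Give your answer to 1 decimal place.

Converting a difference, only the 9/5 scale factor applies: ΔK = 26.2 × 0.5556 = 14.6 K.

14.6 K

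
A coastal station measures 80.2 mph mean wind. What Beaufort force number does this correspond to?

Beaufort force 12

80.2 mph = 35.9 m/s, which is Beaufort 12 (hurricane force, ≥32.7 m/s).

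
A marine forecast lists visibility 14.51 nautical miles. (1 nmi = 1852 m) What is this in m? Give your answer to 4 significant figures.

1 nmi = 1852 m, so 14.51 × 1852 = 26870 m.

26870 m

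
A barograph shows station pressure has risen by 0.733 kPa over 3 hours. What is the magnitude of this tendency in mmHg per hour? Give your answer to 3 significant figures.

0.733 kPa / 3 h × 7.50062 mmHg/kPa = 1.83 mmHg/h.

1.83 mmHg per hour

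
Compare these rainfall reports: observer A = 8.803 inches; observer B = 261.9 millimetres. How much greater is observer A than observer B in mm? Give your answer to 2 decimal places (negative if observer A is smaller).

observer A: 8.803 in = 223.5962 mm.
Difference: 223.5962 − 261.9000 = -38.30 mm.

-38.30 mm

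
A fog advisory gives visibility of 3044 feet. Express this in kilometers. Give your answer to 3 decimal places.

1 ft = 0.0003048 km, so 3044 × 0.0003048 = 0.928 km.

0.928 km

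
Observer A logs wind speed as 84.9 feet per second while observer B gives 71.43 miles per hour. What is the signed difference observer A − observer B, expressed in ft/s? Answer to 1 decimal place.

-19.9 ft/s

observer B: 71.43 mph = 104.764 ft/s.
Difference: 84.900 − 104.764 = -19.9 ft/s.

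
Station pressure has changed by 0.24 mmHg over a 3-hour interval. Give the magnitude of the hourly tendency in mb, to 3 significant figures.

0.107 mb per hour

0.24 mmHg / 3 h × 1.33322 mb/mmHg = 0.107 mb/h.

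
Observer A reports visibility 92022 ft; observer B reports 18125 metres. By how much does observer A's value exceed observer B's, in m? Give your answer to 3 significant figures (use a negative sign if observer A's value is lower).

9920 m

observer A: 92022 ft = 28048.31 m.
Difference: 28048.31 − 18125.00 = 9920 m.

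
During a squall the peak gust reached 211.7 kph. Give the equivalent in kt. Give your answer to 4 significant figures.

114.3 kt

1 km/h = 0.539957 kt, so 211.7 × 0.539957 = 114.3 kt.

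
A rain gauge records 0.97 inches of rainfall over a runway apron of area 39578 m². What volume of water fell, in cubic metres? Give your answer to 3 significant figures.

Depth: 0.97 in × 25.4 = 24.638 mm.
1 mm over 1 m² is 1 L, so volume = 24.638 × 39578 = 975122.76 L = 975 m³.

975 cubic metres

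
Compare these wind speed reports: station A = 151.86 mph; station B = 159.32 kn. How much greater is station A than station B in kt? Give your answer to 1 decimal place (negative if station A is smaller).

station A: 151.86 mph = 131.963 kt.
Difference: 131.963 − 159.320 = -27.4 kt.

-27.4 kt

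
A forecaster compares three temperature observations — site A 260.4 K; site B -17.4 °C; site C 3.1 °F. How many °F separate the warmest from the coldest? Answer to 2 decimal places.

8.37 °F

site A: 260.4 K = -12.750 °C.
site C: 3.1 °F = -16.056 °C.
Spread: (-12.750) − (-17.400) = 4.650 °C = 8.37 °F.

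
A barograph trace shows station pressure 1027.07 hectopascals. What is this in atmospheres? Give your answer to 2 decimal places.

1 hPa = 0.000986923 atm, so 1027.07 × 0.000986923 = 1.01 atm.

1.01 atm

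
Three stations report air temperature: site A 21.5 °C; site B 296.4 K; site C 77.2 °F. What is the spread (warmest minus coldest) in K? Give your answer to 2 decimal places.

3.61 K

site B: 296.4 K = 23.250 °C.
site C: 77.2 °F = 25.111 °C.
Spread: 25.111 − 21.500 = 3.611 °C.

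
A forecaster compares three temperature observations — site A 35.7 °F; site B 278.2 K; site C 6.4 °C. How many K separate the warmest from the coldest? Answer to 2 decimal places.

site A: 35.7 °F = 2.056 °C.
site B: 278.2 K = 5.050 °C.
Spread: 6.400 − 2.056 = 4.344 °C.

4.34 K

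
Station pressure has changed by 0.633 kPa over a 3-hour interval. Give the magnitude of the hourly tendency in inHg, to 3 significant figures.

0.0623 inHg per hour

0.633 kPa / 3 h × 0.2953 inHg/kPa = 0.0623 inHg/h.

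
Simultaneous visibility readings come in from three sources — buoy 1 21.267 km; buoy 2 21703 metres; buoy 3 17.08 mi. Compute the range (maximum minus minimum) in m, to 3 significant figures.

6220 m

buoy 1: 21.267 km = 21267.00 m.
buoy 3: 17.08 SM = 27487.60 m.
Spread: 27487.60 − 21267.00 = 6220 m.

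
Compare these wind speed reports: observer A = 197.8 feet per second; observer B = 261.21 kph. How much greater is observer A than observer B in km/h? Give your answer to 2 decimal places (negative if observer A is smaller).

observer A: 197.8 ft/s = 217.0420 km/h.
Difference: 217.0420 − 261.2100 = -44.17 km/h.

-44.17 km/h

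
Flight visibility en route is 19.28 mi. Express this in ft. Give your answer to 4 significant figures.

101800 ft

1 SM = 5280 ft, so 19.28 × 5280 = 101800 ft.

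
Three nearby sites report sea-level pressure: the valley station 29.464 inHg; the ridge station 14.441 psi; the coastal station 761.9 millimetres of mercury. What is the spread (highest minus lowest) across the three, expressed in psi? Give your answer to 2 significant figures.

the valley station: 29.464 inHg = 14.4714 psi.
the coastal station: 761.9 mmHg = 14.7327 psi.
Spread: 14.7327 − 14.4410 = 0.29 psi.

0.29 psi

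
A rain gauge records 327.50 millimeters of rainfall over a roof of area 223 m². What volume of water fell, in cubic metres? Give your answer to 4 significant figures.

73.03 cubic metres

1 mm over 1 m² is 1 L, so volume = 327.5 × 223 = 73032.5 L = 73.03 m³.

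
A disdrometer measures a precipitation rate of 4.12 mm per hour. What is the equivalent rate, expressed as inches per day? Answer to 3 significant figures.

3.89 in/day

4.12 mm/hour × 0.0393701 in/mm × 24 hour/day = 3.89 in/day.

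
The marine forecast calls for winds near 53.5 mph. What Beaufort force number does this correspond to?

53.5 mph = 23.9 m/s, which is Beaufort 9 (strong gale, 20.8–24.4 m/s).

Beaufort force 9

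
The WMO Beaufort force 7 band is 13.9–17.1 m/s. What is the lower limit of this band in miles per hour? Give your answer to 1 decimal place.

13.9–17.1 m/s × 2.237 = 31.1–38.3 mph.

31.1 mph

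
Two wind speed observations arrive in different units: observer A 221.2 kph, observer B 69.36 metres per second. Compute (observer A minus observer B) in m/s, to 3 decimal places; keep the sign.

observer A: 221.2 km/h = 61.44444 m/s.
Difference: 61.44444 − 69.36000 = -7.916 m/s.

-7.916 m/s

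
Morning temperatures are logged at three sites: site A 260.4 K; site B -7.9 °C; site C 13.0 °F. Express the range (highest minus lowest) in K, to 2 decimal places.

4.85 K

site A: 260.4 K = -12.750 °C.
site C: 13.0 °F = -10.556 °C.
Spread: (-7.900) − (-12.750) = 4.850 °C.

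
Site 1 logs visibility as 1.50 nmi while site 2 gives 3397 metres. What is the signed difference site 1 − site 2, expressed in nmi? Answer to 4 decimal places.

site 2: 3397 m = 1.834233 nmi.
Difference: 1.500000 − 1.834233 = -0.3342 nmi.

-0.3342 nmi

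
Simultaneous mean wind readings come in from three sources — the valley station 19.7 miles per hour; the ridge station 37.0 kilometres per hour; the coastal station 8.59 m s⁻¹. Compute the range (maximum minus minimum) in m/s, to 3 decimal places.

1.688 m/s

the valley station: 19.7 mph = 8.80669 m/s.
the ridge station: 37.0 km/h = 10.27778 m/s.
Spread: 10.27778 − 8.59000 = 1.688 m/s.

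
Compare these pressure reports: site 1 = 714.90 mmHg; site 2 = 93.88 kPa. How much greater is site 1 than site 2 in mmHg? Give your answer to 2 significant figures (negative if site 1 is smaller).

site 2: 93.88 kPa = 704.16 mmHg.
Difference: 714.90 − 704.16 = 11 mmHg.

11 mmHg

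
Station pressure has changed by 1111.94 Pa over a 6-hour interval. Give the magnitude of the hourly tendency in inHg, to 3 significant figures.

1111.94 Pa / 6 h × 0.0002953 inHg/Pa = 0.0547 inHg/h.

0.0547 inHg per hour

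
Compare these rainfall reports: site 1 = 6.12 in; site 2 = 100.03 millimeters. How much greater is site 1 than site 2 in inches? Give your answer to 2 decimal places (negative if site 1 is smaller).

2.18 in

site 2: 100.03 mm = 3.9382 in.
Difference: 6.1200 − 3.9382 = 2.18 in.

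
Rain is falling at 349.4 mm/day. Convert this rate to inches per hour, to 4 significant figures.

0.5732 in/hour

349.4 mm/day × 0.0393701 in/mm × 0.0416667 day/hour = 0.5732 in/hour.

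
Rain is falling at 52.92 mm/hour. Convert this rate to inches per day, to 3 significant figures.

50.0 in/day

52.92 mm/hour × 0.0393701 in/mm × 24 hour/day = 50.0 in/day.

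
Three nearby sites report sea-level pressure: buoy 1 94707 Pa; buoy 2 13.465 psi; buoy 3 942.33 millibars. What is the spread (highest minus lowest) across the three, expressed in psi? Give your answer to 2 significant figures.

0.27 psi

buoy 1: 94707 Pa = 13.7361 psi.
buoy 3: 942.33 mb = 13.6673 psi.
Spread: 13.7361 − 13.4650 = 0.27 psi.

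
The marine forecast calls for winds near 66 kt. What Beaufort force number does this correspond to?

66 kt lies in the Beaufort 12 band (hurricane force, ≥64 kt).

Beaufort force 12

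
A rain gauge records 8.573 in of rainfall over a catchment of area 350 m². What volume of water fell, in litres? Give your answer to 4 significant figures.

Depth: 8.573 in × 25.4 = 217.7542 mm.
1 mm over 1 m² is 1 L, so volume = 217.7542 × 350 = 76213.97 L ≈ 76210 L.

76210 litres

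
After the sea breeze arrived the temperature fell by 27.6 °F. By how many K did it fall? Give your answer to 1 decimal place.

Converting a difference, only the 9/5 scale factor applies: ΔK = 27.6 × 0.5556 = 15.3 K.

15.3 K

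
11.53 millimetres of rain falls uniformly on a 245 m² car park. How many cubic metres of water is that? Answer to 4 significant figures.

1 mm over 1 m² is 1 L, so volume = 11.53 × 245 = 2824.85 L = 2.825 m³.

2.825 cubic metres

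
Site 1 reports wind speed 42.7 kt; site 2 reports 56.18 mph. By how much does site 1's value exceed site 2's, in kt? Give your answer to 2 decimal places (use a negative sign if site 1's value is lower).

-6.12 kt

site 2: 56.18 mph = 48.8191 kt.
Difference: 42.7000 − 48.8191 = -6.12 kt.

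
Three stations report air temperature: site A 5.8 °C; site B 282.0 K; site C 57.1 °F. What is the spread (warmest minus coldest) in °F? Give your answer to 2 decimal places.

site B: 282.0 K = 8.850 °C.
site C: 57.1 °F = 13.944 °C.
Spread: 13.944 − 5.800 = 8.144 °C = 14.66 °F.

14.66 °F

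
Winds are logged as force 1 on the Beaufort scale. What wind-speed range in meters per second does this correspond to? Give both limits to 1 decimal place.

0.3 to 1.5 m/s

Beaufort 1 (light air) spans 0.3–1.5 m/s.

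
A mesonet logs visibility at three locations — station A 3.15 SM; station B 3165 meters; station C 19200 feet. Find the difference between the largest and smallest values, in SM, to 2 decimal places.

station B: 3165 m = 1.9666 SM.
station C: 19200 ft = 3.6364 SM.
Spread: 3.6364 − 1.9666 = 1.67 SM.

1.67 SM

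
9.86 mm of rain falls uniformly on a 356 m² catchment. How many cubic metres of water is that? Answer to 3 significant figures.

1 mm over 1 m² is 1 L, so volume = 9.86 × 356 = 3510.16 L = 3.51 m³.

3.51 cubic metres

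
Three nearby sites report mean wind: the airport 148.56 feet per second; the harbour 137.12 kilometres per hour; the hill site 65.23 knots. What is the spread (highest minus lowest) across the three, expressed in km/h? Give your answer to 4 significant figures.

the airport: 148.56 ft/s = 163.0119 km/h.
the hill site: 65.23 kt = 120.8060 km/h.
Spread: 163.0119 − 120.8060 = 42.21 km/h.

42.21 km/h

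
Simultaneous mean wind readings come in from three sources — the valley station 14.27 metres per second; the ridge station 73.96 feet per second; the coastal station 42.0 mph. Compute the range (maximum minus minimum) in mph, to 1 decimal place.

the valley station: 14.27 m/s = 31.921 mph.
the ridge station: 73.96 ft/s = 50.427 mph.
Spread: 50.427 − 31.921 = 18.5 mph.

18.5 mph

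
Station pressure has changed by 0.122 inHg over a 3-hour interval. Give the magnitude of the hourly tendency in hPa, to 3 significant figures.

1.38 hPa per hour

0.122 inHg / 3 h × 33.8639 hPa/inHg = 1.38 hPa/h.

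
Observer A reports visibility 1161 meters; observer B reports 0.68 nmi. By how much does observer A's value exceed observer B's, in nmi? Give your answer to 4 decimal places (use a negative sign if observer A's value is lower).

observer A: 1161 m = 0.626890 nmi.
Difference: 0.626890 − 0.680000 = -0.0531 nmi.

-0.0531 nmi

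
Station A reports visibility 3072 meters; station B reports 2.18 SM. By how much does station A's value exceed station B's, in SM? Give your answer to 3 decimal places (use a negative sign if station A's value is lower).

station A: 3072 m = 1.90885 SM.
Difference: 1.90885 − 2.18000 = -0.271 SM.

-0.271 SM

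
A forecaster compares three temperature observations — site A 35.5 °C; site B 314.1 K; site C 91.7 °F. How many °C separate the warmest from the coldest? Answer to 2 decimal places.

site B: 314.1 K = 40.950 °C.
site C: 91.7 °F = 33.167 °C.
Spread: 40.950 − 33.167 = 7.783 °C.

7.78 °C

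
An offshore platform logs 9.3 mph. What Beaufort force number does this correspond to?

Beaufort force 3

9.3 mph = 4.2 m/s, which is Beaufort 3 (gentle breeze, 3.4–5.4 m/s).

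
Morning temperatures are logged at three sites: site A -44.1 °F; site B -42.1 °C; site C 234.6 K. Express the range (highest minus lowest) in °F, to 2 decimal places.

site A: -44.1 °F = -42.278 °C.
site C: 234.6 K = -38.550 °C.
Spread: (-38.550) − (-42.278) = 3.728 °C = 6.71 °F.

6.71 °F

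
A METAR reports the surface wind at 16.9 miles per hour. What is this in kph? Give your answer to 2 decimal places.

27.20 km/h

1 mph = 1.60934 km/h, so 16.9 × 1.60934 = 27.20 km/h.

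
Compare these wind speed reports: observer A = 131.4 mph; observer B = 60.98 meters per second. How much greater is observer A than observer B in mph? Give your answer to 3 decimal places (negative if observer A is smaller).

observer B: 60.98 m/s = 136.40838 mph.
Difference: 131.40000 − 136.40838 = -5.008 mph.

-5.008 mph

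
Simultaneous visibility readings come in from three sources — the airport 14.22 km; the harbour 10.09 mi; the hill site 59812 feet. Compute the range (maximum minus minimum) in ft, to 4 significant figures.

13160 ft

the airport: 14.22 km = 46653.54 ft.
the harbour: 10.09 SM = 53275.20 ft.
Spread: 59812.00 − 46653.54 = 13160 ft.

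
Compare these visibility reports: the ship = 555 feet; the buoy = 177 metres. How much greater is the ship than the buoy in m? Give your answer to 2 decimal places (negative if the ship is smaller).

the ship: 555 ft = 169.1640 m.
Difference: 169.1640 − 177.0000 = -7.84 m.

-7.84 m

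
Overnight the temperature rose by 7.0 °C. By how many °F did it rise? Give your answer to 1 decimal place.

12.6 °F

For a temperature change the 32° offset cancels: Δ°F = 7.0 × 1.8 = 12.6 °F.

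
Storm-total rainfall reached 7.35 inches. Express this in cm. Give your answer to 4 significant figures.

18.67 cm

1 in = 2.54 cm, so 7.35 × 2.54 = 18.67 cm.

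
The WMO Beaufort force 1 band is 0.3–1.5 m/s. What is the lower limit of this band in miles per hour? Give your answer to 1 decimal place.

0.7 mph

0.3–1.5 m/s × 2.237 = 0.7–3.4 mph.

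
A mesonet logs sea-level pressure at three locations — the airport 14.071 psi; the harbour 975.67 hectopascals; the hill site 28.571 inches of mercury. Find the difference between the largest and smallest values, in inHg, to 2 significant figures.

0.24 inHg

the airport: 14.071 psi = 28.6488 inHg.
the harbour: 975.67 hPa = 28.8115 inHg.
Spread: 28.8115 − 28.5710 = 0.24 inHg.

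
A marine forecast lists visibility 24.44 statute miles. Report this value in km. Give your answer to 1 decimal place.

39.3 km

1 SM = 1.60934 km, so 24.44 × 1.60934 = 39.3 km.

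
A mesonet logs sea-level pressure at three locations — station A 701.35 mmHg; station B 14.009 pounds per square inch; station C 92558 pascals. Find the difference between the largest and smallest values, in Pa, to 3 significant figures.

station A: 701.35 mmHg = 93505.66 Pa.
station B: 14.009 psi = 96588.65 Pa.
Spread: 96588.65 − 92558.00 = 4030 Pa.

4030 Pa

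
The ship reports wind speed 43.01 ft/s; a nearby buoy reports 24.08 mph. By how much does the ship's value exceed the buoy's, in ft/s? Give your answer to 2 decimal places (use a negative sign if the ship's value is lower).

the buoy: 24.08 mph = 35.3173 ft/s.
Difference: 43.0100 − 35.3173 = 7.69 ft/s.

7.69 ft/s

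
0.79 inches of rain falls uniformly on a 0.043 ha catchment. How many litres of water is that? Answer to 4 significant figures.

Depth: 0.79 in × 25.4 = 20.066 mm.
Area: 0.043 ha = 430 m².
1 mm over 1 m² is 1 L, so volume = 20.066 × 430 = 8628.38 L ≈ 8628 L.

8628 litres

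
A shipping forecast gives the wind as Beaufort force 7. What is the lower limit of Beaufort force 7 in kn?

Beaufort 7 (near gale) spans 28–33 knots.

28 kt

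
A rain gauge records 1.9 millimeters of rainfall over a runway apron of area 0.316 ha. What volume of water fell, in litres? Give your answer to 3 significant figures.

Area: 0.316 ha = 3160 m².
1 mm over 1 m² is 1 L, so volume = 1.9 × 3160 = 6004 L ≈ 6000 L.

6000 litres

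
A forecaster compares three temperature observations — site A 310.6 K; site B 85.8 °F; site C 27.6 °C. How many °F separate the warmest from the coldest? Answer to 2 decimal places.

17.73 °F

site A: 310.6 K = 37.450 °C.
site B: 85.8 °F = 29.889 °C.
Spread: 37.450 − 27.600 = 9.850 °C = 17.73 °F.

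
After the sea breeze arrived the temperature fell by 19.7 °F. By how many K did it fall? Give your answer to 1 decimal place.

10.9 K

Converting a difference, only the 9/5 scale factor applies: ΔK = 19.7 × 0.5556 = 10.9 K.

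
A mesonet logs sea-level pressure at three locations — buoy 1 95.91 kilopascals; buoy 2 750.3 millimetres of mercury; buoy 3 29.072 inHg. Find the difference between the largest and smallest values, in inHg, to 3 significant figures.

1.22 inHg

buoy 1: 95.91 kPa = 28.3222 inHg.
buoy 2: 750.3 mmHg = 29.5394 inHg.
Spread: 29.5394 − 28.3222 = 1.22 inHg.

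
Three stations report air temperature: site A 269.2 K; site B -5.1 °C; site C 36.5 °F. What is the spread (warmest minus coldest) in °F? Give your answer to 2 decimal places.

site A: 269.2 K = -3.950 °C.
site C: 36.5 °F = 2.500 °C.
Spread: 2.500 − (-5.100) = 7.600 °C = 13.68 °F.

13.68 °F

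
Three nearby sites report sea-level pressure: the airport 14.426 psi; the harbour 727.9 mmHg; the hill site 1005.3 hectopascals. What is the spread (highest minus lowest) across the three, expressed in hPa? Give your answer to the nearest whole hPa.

the airport: 14.426 psi = 994.64 hPa.
the harbour: 727.9 mmHg = 970.45 hPa.
Spread: 1005.30 − 970.45 = 35 hPa.

35 hPa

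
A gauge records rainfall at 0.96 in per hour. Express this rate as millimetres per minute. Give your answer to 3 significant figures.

0.96 in/hour × 25.4 mm/in × 0.0166667 hour/minute = 0.406 mm/minute.

0.406 mm/minute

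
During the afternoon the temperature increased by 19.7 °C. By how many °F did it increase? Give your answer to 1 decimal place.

A change of 1 °C equals a change of 1.8 °F: Δ°F = 19.7 × 1.8 = 35.5 °F.

35.5 °F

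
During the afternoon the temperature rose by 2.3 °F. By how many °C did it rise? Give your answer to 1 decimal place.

1.3 °C

Converting a difference, only the 9/5 scale factor applies: Δ°C = 2.3 × 0.5556 = 1.3 °C.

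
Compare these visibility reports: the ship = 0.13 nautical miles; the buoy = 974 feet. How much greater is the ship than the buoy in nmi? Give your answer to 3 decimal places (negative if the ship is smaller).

-0.030 nmi

the buoy: 974 ft = 0.16030 nmi.
Difference: 0.13000 − 0.16030 = -0.030 nmi.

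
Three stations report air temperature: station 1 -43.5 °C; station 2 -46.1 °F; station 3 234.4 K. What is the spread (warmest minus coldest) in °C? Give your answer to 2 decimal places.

4.75 °C

station 2: -46.1 °F = -43.389 °C.
station 3: 234.4 K = -38.750 °C.
Spread: (-38.750) − (-43.500) = 4.750 °C.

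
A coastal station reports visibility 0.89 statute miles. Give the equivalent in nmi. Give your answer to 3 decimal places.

1 SM = 0.868976 nmi, so 0.89 × 0.868976 = 0.773 nmi.

0.773 nmi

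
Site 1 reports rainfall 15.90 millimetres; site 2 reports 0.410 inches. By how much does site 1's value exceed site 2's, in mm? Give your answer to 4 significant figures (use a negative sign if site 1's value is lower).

site 2: 0.410 in = 10.41400 mm.
Difference: 15.90000 − 10.41400 = 5.486 mm.

5.486 mm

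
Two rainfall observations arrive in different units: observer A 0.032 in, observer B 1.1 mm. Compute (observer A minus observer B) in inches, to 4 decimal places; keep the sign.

-0.0113 in

observer B: 1.1 mm = 0.043307 in.
Difference: 0.032000 − 0.043307 = -0.0113 in.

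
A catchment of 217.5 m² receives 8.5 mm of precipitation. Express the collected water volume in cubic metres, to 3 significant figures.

1.85 cubic metres

1 mm over 1 m² is 1 L, so volume = 8.5 × 217.5 = 1848.75 L = 1.85 m³.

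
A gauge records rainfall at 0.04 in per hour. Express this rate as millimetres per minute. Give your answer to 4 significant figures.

0.04 in/hour × 25.4 mm/in × 0.0166667 hour/minute = 0.01693 mm/minute.

0.01693 mm/minute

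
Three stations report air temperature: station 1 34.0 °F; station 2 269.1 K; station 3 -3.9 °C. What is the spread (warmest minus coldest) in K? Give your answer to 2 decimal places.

station 1: 34.0 °F = 1.111 °C.
station 2: 269.1 K = -4.050 °C.
Spread: 1.111 − (-4.050) = 5.161 °C.

5.16 K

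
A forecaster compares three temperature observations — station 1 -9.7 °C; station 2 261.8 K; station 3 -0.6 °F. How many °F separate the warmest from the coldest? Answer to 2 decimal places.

station 2: 261.8 K = -11.350 °C.
station 3: -0.6 °F = -18.111 °C.
Spread: (-9.700) − (-18.111) = 8.411 °C = 15.14 °F.

15.14 °F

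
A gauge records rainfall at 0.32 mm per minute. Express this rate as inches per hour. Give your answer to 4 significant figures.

0.7559 in/hour

0.32 mm/minute × 0.0393701 in/mm × 60 minute/hour = 0.7559 in/hour.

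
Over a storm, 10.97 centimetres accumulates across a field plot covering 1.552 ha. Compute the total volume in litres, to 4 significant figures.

Depth: 10.97 cm × 10 = 109.7 mm.
Area: 1.552 ha = 15520 m².
1 mm over 1 m² is 1 L, so volume = 109.7 × 15520 = 1702544 L ≈ 1703000 L.

1703000 litres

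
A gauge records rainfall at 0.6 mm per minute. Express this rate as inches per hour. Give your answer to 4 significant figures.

1.417 in/hour

0.6 mm/minute × 0.0393701 in/mm × 60 minute/hour = 1.417 in/hour.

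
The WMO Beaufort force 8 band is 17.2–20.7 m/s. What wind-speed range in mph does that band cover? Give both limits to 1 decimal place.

17.2–20.7 m/s × 2.237 = 38.5–46.3 mph.

38.5 to 46.3 mph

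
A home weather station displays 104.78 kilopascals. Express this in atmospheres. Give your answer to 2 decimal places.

1.03 atm

1 kPa = 0.00986923 atm, so 104.78 × 0.00986923 = 1.03 atm.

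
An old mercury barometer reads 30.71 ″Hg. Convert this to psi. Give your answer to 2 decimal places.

1 inHg = 0.491154 psi, so 30.71 × 0.491154 = 15.08 psi.

15.08 psi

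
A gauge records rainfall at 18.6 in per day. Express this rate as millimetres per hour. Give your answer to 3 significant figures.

18.6 in/day × 25.4 mm/in × 0.0416667 day/hour = 19.7 mm/hour.

19.7 mm/hour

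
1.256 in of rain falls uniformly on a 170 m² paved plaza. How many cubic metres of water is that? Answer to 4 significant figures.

5.423 cubic metres

Depth: 1.256 in × 25.4 = 31.9024 mm.
1 mm over 1 m² is 1 L, so volume = 31.9024 × 170 = 5423.408 L = 5.423 m³.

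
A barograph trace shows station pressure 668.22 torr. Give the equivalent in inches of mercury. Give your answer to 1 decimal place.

26.3 inHg

1 mmHg = 0.0393701 inHg, so 668.22 × 0.0393701 = 26.3 inHg.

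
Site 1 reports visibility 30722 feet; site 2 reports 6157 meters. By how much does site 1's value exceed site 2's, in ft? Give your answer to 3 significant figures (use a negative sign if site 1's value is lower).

site 2: 6157 m = 20200.13 ft.
Difference: 30722.00 − 20200.13 = 10500 ft.

10500 ft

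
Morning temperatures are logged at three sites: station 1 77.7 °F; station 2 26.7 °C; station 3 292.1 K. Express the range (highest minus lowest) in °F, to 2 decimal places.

13.95 °F

station 1: 77.7 °F = 25.389 °C.
station 3: 292.1 K = 18.950 °C.
Spread: 26.700 − 18.950 = 7.750 °C = 13.95 °F.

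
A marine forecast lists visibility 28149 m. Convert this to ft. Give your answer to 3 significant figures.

92400 ft

1 m = 3.28084 ft, so 28149 × 3.28084 = 92400 ft.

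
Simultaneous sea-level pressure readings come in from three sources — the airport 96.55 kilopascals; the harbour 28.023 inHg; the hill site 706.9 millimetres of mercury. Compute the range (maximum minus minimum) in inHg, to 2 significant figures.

the airport: 96.55 kPa = 28.5112 inHg.
the hill site: 706.9 mmHg = 27.8307 inHg.
Spread: 28.5112 − 27.8307 = 0.68 inHg.

0.68 inHg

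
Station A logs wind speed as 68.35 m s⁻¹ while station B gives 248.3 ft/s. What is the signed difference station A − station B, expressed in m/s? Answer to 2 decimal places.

station B: 248.3 ft/s = 75.6818 m/s.
Difference: 68.3500 − 75.6818 = -7.33 m/s.

-7.33 m/s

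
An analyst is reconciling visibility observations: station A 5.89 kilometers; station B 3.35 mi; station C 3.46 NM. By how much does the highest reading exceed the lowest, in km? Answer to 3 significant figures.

station B: 3.35 SM = 5.3913 km.
station C: 3.46 nmi = 6.4079 km.
Spread: 6.4079 − 5.3913 = 1.02 km.

1.02 km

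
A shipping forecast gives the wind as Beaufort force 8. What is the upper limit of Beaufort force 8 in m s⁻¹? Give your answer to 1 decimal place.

20.7 m/s

Beaufort 8 (gale) spans 17.2–20.7 m/s.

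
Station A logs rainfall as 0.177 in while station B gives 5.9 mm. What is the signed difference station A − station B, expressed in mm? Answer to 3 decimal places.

station A: 0.177 in = 4.49580 mm.
Difference: 4.49580 − 5.90000 = -1.404 mm.

-1.404 mm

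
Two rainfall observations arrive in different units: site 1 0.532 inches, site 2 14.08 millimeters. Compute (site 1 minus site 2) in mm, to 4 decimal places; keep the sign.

site 1: 0.532 in = 13.512800 mm.
Difference: 13.512800 − 14.080000 = -0.5672 mm.

-0.5672 mm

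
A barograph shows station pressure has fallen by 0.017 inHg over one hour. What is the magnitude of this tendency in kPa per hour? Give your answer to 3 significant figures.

0.017 inHg / 1 h × 3.38639 kPa/inHg = 0.0576 kPa/h.

0.0576 kPa per hour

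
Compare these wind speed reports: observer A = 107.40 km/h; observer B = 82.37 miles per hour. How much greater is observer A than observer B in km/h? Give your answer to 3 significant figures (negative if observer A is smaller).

observer B: 82.37 mph = 132.562 km/h.
Difference: 107.400 − 132.562 = -25.2 km/h.

-25.2 km/h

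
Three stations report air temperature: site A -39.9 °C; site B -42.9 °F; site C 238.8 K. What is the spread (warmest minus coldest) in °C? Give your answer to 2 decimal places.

7.26 °C

site B: -42.9 °F = -41.611 °C.
site C: 238.8 K = -34.350 °C.
Spread: (-34.350) − (-41.611) = 7.261 °C.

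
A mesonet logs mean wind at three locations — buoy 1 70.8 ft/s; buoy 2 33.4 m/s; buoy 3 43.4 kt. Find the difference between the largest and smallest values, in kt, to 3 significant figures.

buoy 1: 70.8 ft/s = 41.948 kt.
buoy 2: 33.4 m/s = 64.924 kt.
Spread: 64.924 − 41.948 = 23.0 kt.

23.0 kt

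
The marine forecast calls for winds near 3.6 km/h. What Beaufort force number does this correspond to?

Beaufort force 1

3.6 km/h = 1.0 m/s, which is Beaufort 1 (light air, 0.3–1.5 m/s).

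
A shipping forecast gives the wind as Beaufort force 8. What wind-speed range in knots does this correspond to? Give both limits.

Beaufort 8 (gale) spans 34–40 knots.

34 to 40 kt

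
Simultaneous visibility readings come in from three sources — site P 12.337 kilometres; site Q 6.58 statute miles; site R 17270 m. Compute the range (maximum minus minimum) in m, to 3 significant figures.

6680 m

site P: 12.337 km = 12337.00 m.
site Q: 6.58 SM = 10589.48 m.
Spread: 17270.00 − 10589.48 = 6680 m.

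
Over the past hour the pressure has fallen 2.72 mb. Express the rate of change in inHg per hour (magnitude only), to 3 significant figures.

0.0803 inHg per hour

2.72 mb / 1 h × 0.02953 inHg/mb = 0.0803 inHg/h.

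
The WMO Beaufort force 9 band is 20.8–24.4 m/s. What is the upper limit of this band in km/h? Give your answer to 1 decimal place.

87.8 km/h

20.8–24.4 m/s × 3.6 = 74.9–87.8 km/h.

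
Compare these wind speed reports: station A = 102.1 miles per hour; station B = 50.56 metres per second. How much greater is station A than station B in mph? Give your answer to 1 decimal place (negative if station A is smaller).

-11.0 mph

station B: 50.56 m/s = 113.099 mph.
Difference: 102.100 − 113.099 = -11.0 mph.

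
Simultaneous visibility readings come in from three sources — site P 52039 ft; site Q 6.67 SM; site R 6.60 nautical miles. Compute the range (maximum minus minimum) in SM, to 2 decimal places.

3.19 SM

site P: 52039 ft = 9.8559 SM.
site R: 6.60 nmi = 7.5951 SM.
Spread: 9.8559 − 6.6700 = 3.19 SM.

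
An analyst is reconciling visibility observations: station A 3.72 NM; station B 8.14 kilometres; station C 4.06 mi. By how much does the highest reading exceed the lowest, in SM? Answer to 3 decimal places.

station A: 3.72 nmi = 4.28090 SM.
station B: 8.14 km = 5.05796 SM.
Spread: 5.05796 − 4.06000 = 0.998 SM.

0.998 SM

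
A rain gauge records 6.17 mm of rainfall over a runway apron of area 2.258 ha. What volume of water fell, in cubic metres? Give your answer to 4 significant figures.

139.3 cubic metres

Area: 2.258 ha = 22580 m².
1 mm over 1 m² is 1 L, so volume = 6.17 × 22580 = 139318.6 L = 139.3 m³.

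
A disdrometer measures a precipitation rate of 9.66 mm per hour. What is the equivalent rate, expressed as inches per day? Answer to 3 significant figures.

9.66 mm/hour × 0.0393701 in/mm × 24 hour/day = 9.13 in/day.

9.13 in/day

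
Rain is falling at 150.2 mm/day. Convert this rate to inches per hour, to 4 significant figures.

150.2 mm/day × 0.0393701 in/mm × 0.0416667 day/hour = 0.2464 in/hour.

0.2464 in/hour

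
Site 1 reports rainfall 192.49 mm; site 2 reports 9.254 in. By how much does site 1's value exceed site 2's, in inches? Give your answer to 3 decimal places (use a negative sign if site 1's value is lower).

-1.676 in

site 1: 192.49 mm = 7.57835 in.
Difference: 7.57835 − 9.25400 = -1.676 in.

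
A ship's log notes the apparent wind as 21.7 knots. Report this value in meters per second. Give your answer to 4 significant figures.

1 kt = 0.514444 m/s, so 21.7 × 0.514444 = 11.16 m/s.

11.16 m/s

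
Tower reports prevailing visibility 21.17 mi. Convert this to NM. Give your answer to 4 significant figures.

1 SM = 0.868976 nmi, so 21.17 × 0.868976 = 18.40 nmi.

18.40 nmi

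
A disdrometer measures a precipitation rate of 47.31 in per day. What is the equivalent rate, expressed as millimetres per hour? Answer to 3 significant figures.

47.31 in/day × 25.4 mm/in × 0.0416667 day/hour = 50.1 mm/hour.

50.1 mm/hour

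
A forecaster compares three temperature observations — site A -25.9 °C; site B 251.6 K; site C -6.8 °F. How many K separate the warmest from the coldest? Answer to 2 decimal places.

site B: 251.6 K = -21.550 °C.
site C: -6.8 °F = -21.556 °C.
Spread: (-21.550) − (-25.900) = 4.350 °C.

4.35 K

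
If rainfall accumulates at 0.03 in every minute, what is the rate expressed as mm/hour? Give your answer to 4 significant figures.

0.03 in/minute × 25.4 mm/in × 60 minute/hour = 45.72 mm/hour.

45.72 mm/hour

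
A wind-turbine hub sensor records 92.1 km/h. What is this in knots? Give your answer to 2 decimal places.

1 km/h = 0.539957 kt, so 92.1 × 0.539957 = 49.73 kt.

49.73 kt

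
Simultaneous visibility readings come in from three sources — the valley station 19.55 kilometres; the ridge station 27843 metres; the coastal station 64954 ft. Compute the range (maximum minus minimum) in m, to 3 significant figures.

8290 m

the valley station: 19.55 km = 19550.00 m.
the coastal station: 64954 ft = 19797.98 m.
Spread: 27843.00 − 19550.00 = 8290 m.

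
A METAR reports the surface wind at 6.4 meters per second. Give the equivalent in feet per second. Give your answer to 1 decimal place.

21.0 ft/s

1 m/s = 3.28084 ft/s, so 6.4 × 3.28084 = 21.0 ft/s.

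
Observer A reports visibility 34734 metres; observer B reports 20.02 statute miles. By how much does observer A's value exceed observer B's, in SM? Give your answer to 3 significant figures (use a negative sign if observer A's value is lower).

1.56 SM

observer A: 34734 m = 21.5827 SM.
Difference: 21.5827 − 20.0200 = 1.56 SM.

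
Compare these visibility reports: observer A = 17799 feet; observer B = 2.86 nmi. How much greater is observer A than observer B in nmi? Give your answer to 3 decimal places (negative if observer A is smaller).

observer A: 17799 ft = 2.92934 nmi.
Difference: 2.92934 − 2.86000 = 0.069 nmi.

0.069 nmi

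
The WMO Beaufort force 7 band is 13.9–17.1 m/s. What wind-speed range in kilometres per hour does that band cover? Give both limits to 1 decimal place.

13.9–17.1 m/s × 3.6 = 50.0–61.6 km/h.

50.0 to 61.6 km/h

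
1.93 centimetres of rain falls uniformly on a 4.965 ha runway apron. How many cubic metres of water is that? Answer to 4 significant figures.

958.2 cubic metres

Depth: 1.93 cm × 10 = 19.3 mm.
Area: 4.965 ha = 49650 m².
1 mm over 1 m² is 1 L, so volume = 19.3 × 49650 = 958245 L = 958.2 m³.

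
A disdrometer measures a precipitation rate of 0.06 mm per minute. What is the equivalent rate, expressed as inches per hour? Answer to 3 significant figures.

0.06 mm/minute × 0.0393701 in/mm × 60 minute/hour = 0.142 in/hour.

0.142 in/hour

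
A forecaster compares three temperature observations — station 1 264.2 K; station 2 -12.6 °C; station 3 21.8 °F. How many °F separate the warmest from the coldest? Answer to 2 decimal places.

station 1: 264.2 K = -8.950 °C.
station 3: 21.8 °F = -5.667 °C.
Spread: (-5.667) − (-12.600) = 6.933 °C = 12.48 °F.

12.48 °F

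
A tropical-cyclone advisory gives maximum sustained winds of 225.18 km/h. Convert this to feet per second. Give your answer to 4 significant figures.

205.2 ft/s

1 km/h = 0.911344 ft/s, so 225.18 × 0.911344 = 205.2 ft/s.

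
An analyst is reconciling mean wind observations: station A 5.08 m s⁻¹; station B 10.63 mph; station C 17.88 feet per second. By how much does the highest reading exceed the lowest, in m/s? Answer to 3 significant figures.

0.698 m/s

station B: 10.63 mph = 4.75204 m/s.
station C: 17.88 ft/s = 5.44982 m/s.
Spread: 5.44982 − 4.75204 = 0.698 m/s.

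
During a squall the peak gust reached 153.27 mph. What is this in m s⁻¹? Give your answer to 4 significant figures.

68.52 m/s

1 mph = 0.44704 m/s, so 153.27 × 0.44704 = 68.52 m/s.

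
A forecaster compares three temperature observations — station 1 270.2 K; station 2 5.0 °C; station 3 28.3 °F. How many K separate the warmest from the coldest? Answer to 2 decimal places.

7.95 K

station 1: 270.2 K = -2.950 °C.
station 3: 28.3 °F = -2.056 °C.
Spread: 5.000 − (-2.950) = 7.950 °C.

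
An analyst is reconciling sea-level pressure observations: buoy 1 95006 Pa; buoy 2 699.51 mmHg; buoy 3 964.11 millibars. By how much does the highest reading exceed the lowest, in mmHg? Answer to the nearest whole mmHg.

24 mmHg

buoy 1: 95006 Pa = 712.60 mmHg.
buoy 3: 964.11 mb = 723.14 mmHg.
Spread: 723.14 − 699.51 = 24 mmHg.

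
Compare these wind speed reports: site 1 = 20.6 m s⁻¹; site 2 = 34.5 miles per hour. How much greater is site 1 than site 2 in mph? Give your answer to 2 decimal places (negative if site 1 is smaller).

site 1: 20.6 m/s = 46.0809 mph.
Difference: 46.0809 − 34.5000 = 11.58 mph.

11.58 mph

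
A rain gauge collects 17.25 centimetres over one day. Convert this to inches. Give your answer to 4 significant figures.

1 cm = 0.393701 in, so 17.25 × 0.393701 = 6.791 in.

6.791 in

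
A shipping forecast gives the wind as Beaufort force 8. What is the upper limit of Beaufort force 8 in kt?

Beaufort 8 (gale) spans 34–40 knots.

40 kt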